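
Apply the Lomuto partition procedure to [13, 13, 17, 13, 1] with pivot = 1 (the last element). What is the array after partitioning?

Lomuto partition with pivot = 1:

Initial array: [13, 13, 17, 13, 1]

arr[0]=13 > 1: no swap
arr[1]=13 > 1: no swap
arr[2]=17 > 1: no swap
arr[3]=13 > 1: no swap

Place pivot at position 0: [1, 13, 17, 13, 13]
Pivot position: 0

After partitioning with pivot 1, the array becomes [1, 13, 17, 13, 13]. The pivot is placed at index 0. All elements to the left of the pivot are <= 1, and all elements to the right are > 1.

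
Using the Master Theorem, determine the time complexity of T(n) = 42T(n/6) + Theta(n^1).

Master Theorem for T(n) = 42T(n/6) + O(n^1):

a = 42, b = 6, c = 1
log_b(a) = log_6(42) = 2.0860

Case 1: c = 1 < log_6(42) = 2.0860
T(n) = O(n^(log_6 42))

For T(n) = 42T(n/6) + O(n^1): log_6(42) = 2.0860. This is Case 1 of the Master Theorem (c < log_b(a), work dominated by leaves), giving O(n^(log_6 42)).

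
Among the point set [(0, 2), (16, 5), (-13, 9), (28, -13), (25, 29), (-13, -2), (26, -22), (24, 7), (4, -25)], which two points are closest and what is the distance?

Computing all pairwise distances among 9 points:

d((0, 2), (16, 5)) = 16.2788
d((0, 2), (-13, 9)) = 14.7648
d((0, 2), (28, -13)) = 31.7648
d((0, 2), (25, 29)) = 36.7967
d((0, 2), (-13, -2)) = 13.6015
d((0, 2), (26, -22)) = 35.3836
d((0, 2), (24, 7)) = 24.5153
d((0, 2), (4, -25)) = 27.2947
d((16, 5), (-13, 9)) = 29.2746
d((16, 5), (28, -13)) = 21.6333
d((16, 5), (25, 29)) = 25.632
d((16, 5), (-13, -2)) = 29.8329
d((16, 5), (26, -22)) = 28.7924
d((16, 5), (24, 7)) = 8.2462 <-- minimum
d((16, 5), (4, -25)) = 32.311
d((-13, 9), (28, -13)) = 46.5296
d((-13, 9), (25, 29)) = 42.9418
d((-13, 9), (-13, -2)) = 11.0
d((-13, 9), (26, -22)) = 49.8197
d((-13, 9), (24, 7)) = 37.054
d((-13, 9), (4, -25)) = 38.0132
d((28, -13), (25, 29)) = 42.107
d((28, -13), (-13, -2)) = 42.45
d((28, -13), (26, -22)) = 9.2195
d((28, -13), (24, 7)) = 20.3961
d((28, -13), (4, -25)) = 26.8328
d((25, 29), (-13, -2)) = 49.0408
d((25, 29), (26, -22)) = 51.0098
d((25, 29), (24, 7)) = 22.0227
d((25, 29), (4, -25)) = 57.9396
d((-13, -2), (26, -22)) = 43.8292
d((-13, -2), (24, 7)) = 38.0789
d((-13, -2), (4, -25)) = 28.6007
d((26, -22), (24, 7)) = 29.0689
d((26, -22), (4, -25)) = 22.2036
d((24, 7), (4, -25)) = 37.7359

Closest pair: (16, 5) and (24, 7) with distance 8.2462

The closest pair is (16, 5) and (24, 7) with Euclidean distance 8.2462. For 9 points, brute-force pairwise comparison is shown above. For large n, the divide-and-conquer algorithm (sort by x, recurse on halves, check the dividing strip) achieves O(n log n).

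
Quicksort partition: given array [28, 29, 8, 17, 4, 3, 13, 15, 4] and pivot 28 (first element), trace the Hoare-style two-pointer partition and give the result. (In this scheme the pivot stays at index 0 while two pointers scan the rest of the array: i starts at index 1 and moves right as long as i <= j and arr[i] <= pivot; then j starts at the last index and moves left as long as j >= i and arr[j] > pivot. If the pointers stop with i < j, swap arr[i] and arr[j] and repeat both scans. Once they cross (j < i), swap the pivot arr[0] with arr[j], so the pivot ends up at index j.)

Hoare-style two-pointer partition with pivot = 28:

Initial array: [28, 29, 8, 17, 4, 3, 13, 15, 4]

Pointers start at i = 1, j = 8.
i stops at index 1 (arr[1]=29 > 28), j stops at index 8 (arr[8]=4 <= 28): swap arr[1] and arr[8], array becomes [28, 4, 8, 17, 4, 3, 13, 15, 29]
i ends at 8, j ends at 7: the pointers have crossed (j < i), so scanning stops.

Swap pivot arr[0] with arr[7] to place pivot at position 7: [15, 4, 8, 17, 4, 3, 13, 28, 29]
Pivot position: 7

After partitioning with pivot 28, the array becomes [15, 4, 8, 17, 4, 3, 13, 28, 29]. The pivot is placed at index 7. All elements to the left of the pivot are <= 28, and all elements to the right are > 28.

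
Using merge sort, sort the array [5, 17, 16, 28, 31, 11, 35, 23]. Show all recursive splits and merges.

Merge sort trace:

Split: [5, 17, 16, 28, 31, 11, 35, 23] -> [5, 17, 16, 28] and [31, 11, 35, 23]
  Split: [5, 17, 16, 28] -> [5, 17] and [16, 28]
    Split: [5, 17] -> [5] and [17]
    Merge: [5] + [17] -> [5, 17]
    Split: [16, 28] -> [16] and [28]
    Merge: [16] + [28] -> [16, 28]
  Merge: [5, 17] + [16, 28] -> [5, 16, 17, 28]
  Split: [31, 11, 35, 23] -> [31, 11] and [35, 23]
    Split: [31, 11] -> [31] and [11]
    Merge: [31] + [11] -> [11, 31]
    Split: [35, 23] -> [35] and [23]
    Merge: [35] + [23] -> [23, 35]
  Merge: [11, 31] + [23, 35] -> [11, 23, 31, 35]
Merge: [5, 16, 17, 28] + [11, 23, 31, 35] -> [5, 11, 16, 17, 23, 28, 31, 35]

Final sorted array: [5, 11, 16, 17, 23, 28, 31, 35]

The merge sort proceeds by recursively splitting the array and merging sorted halves.
After all merges, the sorted array is [5, 11, 16, 17, 23, 28, 31, 35].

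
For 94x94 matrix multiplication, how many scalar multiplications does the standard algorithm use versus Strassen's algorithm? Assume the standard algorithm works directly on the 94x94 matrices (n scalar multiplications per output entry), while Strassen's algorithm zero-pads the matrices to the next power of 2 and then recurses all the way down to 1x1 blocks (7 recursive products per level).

Matrix multiplication for 94x94 matrices:

Strassen's algorithm requires power-of-2 dimensions. Pad 94x94 to 128x128 (next power of 2).

Standard algorithm: 94^3 = 830584 multiplications
Strassen's algorithm: 7^(log2(128)) = 7^7 = 823543 multiplications
Savings: 830584 - 823543 = 7041 multiplications

Standard: 830584 multiplications (94^3). Strassen: 823543 multiplications (7^7, after padding to 128x128). Strassen reduces 8 recursive multiplications to 7 at each level.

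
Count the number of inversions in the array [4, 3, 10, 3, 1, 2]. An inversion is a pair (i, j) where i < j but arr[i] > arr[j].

Finding inversions in [4, 3, 10, 3, 1, 2]:

(0, 1): arr[0]=4 > arr[1]=3
(0, 3): arr[0]=4 > arr[3]=3
(0, 4): arr[0]=4 > arr[4]=1
(0, 5): arr[0]=4 > arr[5]=2
(1, 4): arr[1]=3 > arr[4]=1
(1, 5): arr[1]=3 > arr[5]=2
(2, 3): arr[2]=10 > arr[3]=3
(2, 4): arr[2]=10 > arr[4]=1
(2, 5): arr[2]=10 > arr[5]=2
(3, 4): arr[3]=3 > arr[4]=1
(3, 5): arr[3]=3 > arr[5]=2

Total inversions: 11

The array has 11 inversion(s): (0,1), (0,3), (0,4), (0,5), (1,4), (1,5), (2,3), (2,4), (2,5), (3,4), (3,5). Each pair (i,j) satisfies i < j and arr[i] > arr[j].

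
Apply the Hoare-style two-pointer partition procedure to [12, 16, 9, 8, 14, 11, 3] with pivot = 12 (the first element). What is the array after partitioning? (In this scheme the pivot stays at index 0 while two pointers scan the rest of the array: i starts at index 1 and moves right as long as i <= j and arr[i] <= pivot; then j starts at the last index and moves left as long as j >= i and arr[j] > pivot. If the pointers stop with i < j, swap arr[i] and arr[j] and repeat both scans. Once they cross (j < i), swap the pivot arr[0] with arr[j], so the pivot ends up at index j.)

Hoare-style two-pointer partition with pivot = 12:

Initial array: [12, 16, 9, 8, 14, 11, 3]

Pointers start at i = 1, j = 6.
i stops at index 1 (arr[1]=16 > 12), j stops at index 6 (arr[6]=3 <= 12): swap arr[1] and arr[6], array becomes [12, 3, 9, 8, 14, 11, 16]
i stops at index 4 (arr[4]=14 > 12), j stops at index 5 (arr[5]=11 <= 12): swap arr[4] and arr[5], array becomes [12, 3, 9, 8, 11, 14, 16]
i ends at 5, j ends at 4: the pointers have crossed (j < i), so scanning stops.

Swap pivot arr[0] with arr[4] to place pivot at position 4: [11, 3, 9, 8, 12, 14, 16]
Pivot position: 4

After partitioning with pivot 12, the array becomes [11, 3, 9, 8, 12, 14, 16]. The pivot is placed at index 4. All elements to the left of the pivot are <= 12, and all elements to the right are > 12.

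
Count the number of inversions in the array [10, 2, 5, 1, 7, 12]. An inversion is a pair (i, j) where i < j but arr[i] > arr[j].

Finding inversions in [10, 2, 5, 1, 7, 12]:

(0, 1): arr[0]=10 > arr[1]=2
(0, 2): arr[0]=10 > arr[2]=5
(0, 3): arr[0]=10 > arr[3]=1
(0, 4): arr[0]=10 > arr[4]=7
(1, 3): arr[1]=2 > arr[3]=1
(2, 3): arr[2]=5 > arr[3]=1

Total inversions: 6

The array has 6 inversion(s): (0,1), (0,2), (0,3), (0,4), (1,3), (2,3). Each pair (i,j) satisfies i < j and arr[i] > arr[j].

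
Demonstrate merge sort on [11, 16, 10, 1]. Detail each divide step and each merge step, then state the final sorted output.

Merge sort trace:

Split: [11, 16, 10, 1] -> [11, 16] and [10, 1]
  Split: [11, 16] -> [11] and [16]
  Merge: [11] + [16] -> [11, 16]
  Split: [10, 1] -> [10] and [1]
  Merge: [10] + [1] -> [1, 10]
Merge: [11, 16] + [1, 10] -> [1, 10, 11, 16]

Final sorted array: [1, 10, 11, 16]

The merge sort proceeds by recursively splitting the array and merging sorted halves.
After all merges, the sorted array is [1, 10, 11, 16].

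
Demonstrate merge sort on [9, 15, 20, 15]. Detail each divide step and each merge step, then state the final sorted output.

Merge sort trace:

Split: [9, 15, 20, 15] -> [9, 15] and [20, 15]
  Split: [9, 15] -> [9] and [15]
  Merge: [9] + [15] -> [9, 15]
  Split: [20, 15] -> [20] and [15]
  Merge: [20] + [15] -> [15, 20]
Merge: [9, 15] + [15, 20] -> [9, 15, 15, 20]

Final sorted array: [9, 15, 15, 20]

The merge sort proceeds by recursively splitting the array and merging sorted halves.
After all merges, the sorted array is [9, 15, 15, 20].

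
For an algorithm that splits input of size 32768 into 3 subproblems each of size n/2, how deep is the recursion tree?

For divide and conquer with division factor 2:

Problem sizes at each level:
Level 0: 32768
Level 1: 16384
Level 2: 8192
Level 3: 4096
Level 4: 2048
Level 5: 1024
Level 6: 512
Level 7: 256
Level 8: 128
Level 9: 64
Level 10: 32
Level 11: 16
Level 12: 8
Level 13: 4
Level 14: 2
Level 15: 1

The root is level 0 and the size-1 base case is level 15 (the tree spans levels 0 through 15, i.e. 16 levels counting the root), so the depth is the number of divisions: log_2(32768) = 15

The recursion tree depth is log_2(32768) = 15. At each level, the problem size is divided by 2, so it takes 15 divisions to reduce to a base case of size 1. The algorithm makes 3 recursive calls at each level.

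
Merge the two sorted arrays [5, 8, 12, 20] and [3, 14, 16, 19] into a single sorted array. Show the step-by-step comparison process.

Merging process:

Compare 5 vs 3: take 3 from right. Merged: [3]
Compare 5 vs 14: take 5 from left. Merged: [3, 5]
Compare 8 vs 14: take 8 from left. Merged: [3, 5, 8]
Compare 12 vs 14: take 12 from left. Merged: [3, 5, 8, 12]
Compare 20 vs 14: take 14 from right. Merged: [3, 5, 8, 12, 14]
Compare 20 vs 16: take 16 from right. Merged: [3, 5, 8, 12, 14, 16]
Compare 20 vs 19: take 19 from right. Merged: [3, 5, 8, 12, 14, 16, 19]
Append remaining from left: [20]. Merged: [3, 5, 8, 12, 14, 16, 19, 20]

Final merged array: [3, 5, 8, 12, 14, 16, 19, 20]
Total comparisons: 7

The merged array is [3, 5, 8, 12, 14, 16, 19, 20], requiring 7 comparisons. The merge step runs in O(n) time where n is the total number of elements.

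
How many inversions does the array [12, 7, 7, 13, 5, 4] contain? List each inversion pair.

Finding inversions in [12, 7, 7, 13, 5, 4]:

(0, 1): arr[0]=12 > arr[1]=7
(0, 2): arr[0]=12 > arr[2]=7
(0, 4): arr[0]=12 > arr[4]=5
(0, 5): arr[0]=12 > arr[5]=4
(1, 4): arr[1]=7 > arr[4]=5
(1, 5): arr[1]=7 > arr[5]=4
(2, 4): arr[2]=7 > arr[4]=5
(2, 5): arr[2]=7 > arr[5]=4
(3, 4): arr[3]=13 > arr[4]=5
(3, 5): arr[3]=13 > arr[5]=4
(4, 5): arr[4]=5 > arr[5]=4

Total inversions: 11

The array has 11 inversion(s): (0,1), (0,2), (0,4), (0,5), (1,4), (1,5), (2,4), (2,5), (3,4), (3,5), (4,5). Each pair (i,j) satisfies i < j and arr[i] > arr[j].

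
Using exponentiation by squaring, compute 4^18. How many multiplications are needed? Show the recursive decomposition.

Computing 4^18 by squaring (build up from 4^1; each line after the first costs one multiplication):

4^1 = 4
4^2 = (4^1)^2 = 4^2 = 16
4^4 = (4^2)^2 = 16^2 = 256
4^8 = (4^4)^2 = 256^2 = 65536
4^9 = 4 * 4^8 = 4 * 65536 = 262144
4^18 = (4^9)^2 = 262144^2 = 68719476736

Result: 68719476736
Multiplications needed: 5 (5 lines after 4^1)

4^18 = 68719476736. Using exponentiation by squaring, this requires 5 multiplications. The key idea: if the exponent is even, square the half-power; if odd, multiply by the base once.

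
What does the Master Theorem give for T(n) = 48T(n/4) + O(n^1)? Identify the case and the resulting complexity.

Master Theorem for T(n) = 48T(n/4) + O(n^1):

a = 48, b = 4, c = 1
log_b(a) = log_4(48) = 2.7925

Case 1: c = 1 < log_4(48) = 2.7925
T(n) = O(n^(log_4 48))

For T(n) = 48T(n/4) + O(n^1): log_4(48) = 2.7925. This is Case 1 of the Master Theorem (c < log_b(a), work dominated by leaves), giving O(n^(log_4 48)).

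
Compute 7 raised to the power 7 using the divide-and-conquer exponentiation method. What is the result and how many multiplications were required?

Computing 7^7 by squaring (build up from 7^1; each line after the first costs one multiplication):

7^1 = 7
7^2 = (7^1)^2 = 7^2 = 49
7^3 = 7 * 7^2 = 7 * 49 = 343
7^6 = (7^3)^2 = 343^2 = 117649
7^7 = 7 * 7^6 = 7 * 117649 = 823543

Result: 823543
Multiplications needed: 4 (4 lines after 7^1)

7^7 = 823543. Using exponentiation by squaring, this requires 4 multiplications. The key idea: if the exponent is even, square the half-power; if odd, multiply by the base once.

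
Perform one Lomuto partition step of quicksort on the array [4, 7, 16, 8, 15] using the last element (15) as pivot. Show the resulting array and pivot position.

Lomuto partition with pivot = 15:

Initial array: [4, 7, 16, 8, 15]

arr[0]=4 <= 15: swap with position 0, array becomes [4, 7, 16, 8, 15]
arr[1]=7 <= 15: swap with position 1, array becomes [4, 7, 16, 8, 15]
arr[2]=16 > 15: no swap
arr[3]=8 <= 15: swap with position 2, array becomes [4, 7, 8, 16, 15]

Place pivot at position 3: [4, 7, 8, 15, 16]
Pivot position: 3

After partitioning with pivot 15, the array becomes [4, 7, 8, 15, 16]. The pivot is placed at index 3. All elements to the left of the pivot are <= 15, and all elements to the right are > 15.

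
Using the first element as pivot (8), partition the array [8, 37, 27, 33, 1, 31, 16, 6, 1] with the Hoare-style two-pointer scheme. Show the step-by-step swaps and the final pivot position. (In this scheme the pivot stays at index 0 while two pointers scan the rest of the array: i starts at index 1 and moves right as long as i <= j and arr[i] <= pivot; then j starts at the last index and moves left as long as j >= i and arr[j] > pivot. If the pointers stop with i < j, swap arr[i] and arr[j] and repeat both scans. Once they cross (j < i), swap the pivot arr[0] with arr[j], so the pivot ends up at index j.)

Hoare-style two-pointer partition with pivot = 8:

Initial array: [8, 37, 27, 33, 1, 31, 16, 6, 1]

Pointers start at i = 1, j = 8.
i stops at index 1 (arr[1]=37 > 8), j stops at index 8 (arr[8]=1 <= 8): swap arr[1] and arr[8], array becomes [8, 1, 27, 33, 1, 31, 16, 6, 37]
i stops at index 2 (arr[2]=27 > 8), j stops at index 7 (arr[7]=6 <= 8): swap arr[2] and arr[7], array becomes [8, 1, 6, 33, 1, 31, 16, 27, 37]
i stops at index 3 (arr[3]=33 > 8), j stops at index 4 (arr[4]=1 <= 8): swap arr[3] and arr[4], array becomes [8, 1, 6, 1, 33, 31, 16, 27, 37]
i ends at 4, j ends at 3: the pointers have crossed (j < i), so scanning stops.

Swap pivot arr[0] with arr[3] to place pivot at position 3: [1, 1, 6, 8, 33, 31, 16, 27, 37]
Pivot position: 3

After partitioning with pivot 8, the array becomes [1, 1, 6, 8, 33, 31, 16, 27, 37]. The pivot is placed at index 3. All elements to the left of the pivot are <= 8, and all elements to the right are > 8.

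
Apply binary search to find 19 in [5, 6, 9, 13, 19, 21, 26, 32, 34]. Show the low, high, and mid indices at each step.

Binary search for 19 in [5, 6, 9, 13, 19, 21, 26, 32, 34]:

lo=0, hi=8, mid=4, arr[mid]=19 -> Found target at index 4!

Binary search finds 19 at index 4 after 1 comparisons. The search repeatedly halves the search space by comparing with the middle element.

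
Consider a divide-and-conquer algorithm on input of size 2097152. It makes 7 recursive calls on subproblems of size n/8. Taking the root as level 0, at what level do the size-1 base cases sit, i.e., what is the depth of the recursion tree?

For divide and conquer with division factor 8:

Problem sizes at each level:
Level 0: 2097152
Level 1: 262144
Level 2: 32768
Level 3: 4096
Level 4: 512
Level 5: 64
Level 6: 8
Level 7: 1

The root is level 0 and the size-1 base case is level 7 (the tree spans levels 0 through 7, i.e. 8 levels counting the root), so the depth is the number of divisions: log_8(2097152) = 7

The recursion tree depth is log_8(2097152) = 7. At each level, the problem size is divided by 8, so it takes 7 divisions to reduce to a base case of size 1. The algorithm makes 7 recursive calls at each level.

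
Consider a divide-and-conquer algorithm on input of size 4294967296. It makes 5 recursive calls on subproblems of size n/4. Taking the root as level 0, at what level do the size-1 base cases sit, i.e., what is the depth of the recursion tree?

For divide and conquer with division factor 4:

Problem sizes at each level:
Level 0: 4294967296
Level 1: 1073741824
Level 2: 268435456
Level 3: 67108864
Level 4: 16777216
Level 5: 4194304
Level 6: 1048576
Level 7: 262144
Level 8: 65536
Level 9: 16384
Level 10: 4096
Level 11: 1024
Level 12: 256
Level 13: 64
Level 14: 16
Level 15: 4
Level 16: 1

The root is level 0 and the size-1 base case is level 16 (the tree spans levels 0 through 16, i.e. 17 levels counting the root), so the depth is the number of divisions: log_4(4294967296) = 16

The recursion tree depth is log_4(4294967296) = 16. At each level, the problem size is divided by 4, so it takes 16 divisions to reduce to a base case of size 1. The algorithm makes 5 recursive calls at each level.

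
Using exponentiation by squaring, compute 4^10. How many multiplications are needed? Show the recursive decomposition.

Computing 4^10 by squaring (build up from 4^1; each line after the first costs one multiplication):

4^1 = 4
4^2 = (4^1)^2 = 4^2 = 16
4^4 = (4^2)^2 = 16^2 = 256
4^5 = 4 * 4^4 = 4 * 256 = 1024
4^10 = (4^5)^2 = 1024^2 = 1048576

Result: 1048576
Multiplications needed: 4 (4 lines after 4^1)

4^10 = 1048576. Using exponentiation by squaring, this requires 4 multiplications. The key idea: if the exponent is even, square the half-power; if odd, multiply by the base once.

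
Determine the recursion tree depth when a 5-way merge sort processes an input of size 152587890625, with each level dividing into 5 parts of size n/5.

For divide and conquer with division factor 5:

Problem sizes at each level:
Level 0: 152587890625
Level 1: 30517578125
Level 2: 6103515625
Level 3: 1220703125
Level 4: 244140625
Level 5: 48828125
Level 6: 9765625
Level 7: 1953125
Level 8: 390625
Level 9: 78125
Level 10: 15625
Level 11: 3125
Level 12: 625
Level 13: 125
Level 14: 25
Level 15: 5
Level 16: 1

The root is level 0 and the size-1 base case is level 16 (the tree spans levels 0 through 16, i.e. 17 levels counting the root), so the depth is the number of divisions: log_5(152587890625) = 16

The recursion tree depth is log_5(152587890625) = 16. At each level, the problem size is divided by 5, so it takes 16 divisions to reduce to a base case of size 1. The algorithm makes 5 recursive calls at each level.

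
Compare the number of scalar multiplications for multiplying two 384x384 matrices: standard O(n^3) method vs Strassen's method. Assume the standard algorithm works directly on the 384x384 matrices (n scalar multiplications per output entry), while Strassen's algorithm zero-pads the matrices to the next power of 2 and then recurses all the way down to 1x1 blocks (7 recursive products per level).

Matrix multiplication for 384x384 matrices:

Strassen's algorithm requires power-of-2 dimensions. Pad 384x384 to 512x512 (next power of 2).

Standard algorithm: 384^3 = 56623104 multiplications
Strassen's algorithm: 7^(log2(512)) = 7^9 = 40353607 multiplications
Savings: 56623104 - 40353607 = 16269497 multiplications

Standard: 56623104 multiplications (384^3). Strassen: 40353607 multiplications (7^9, after padding to 512x512). Strassen reduces 8 recursive multiplications to 7 at each level.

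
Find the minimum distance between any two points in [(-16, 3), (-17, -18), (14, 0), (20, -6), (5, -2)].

Computing all pairwise distances among 5 points:

d((-16, 3), (-17, -18)) = 21.0238
d((-16, 3), (14, 0)) = 30.1496
d((-16, 3), (20, -6)) = 37.108
d((-16, 3), (5, -2)) = 21.587
d((-17, -18), (14, 0)) = 35.8469
d((-17, -18), (20, -6)) = 38.8973
d((-17, -18), (5, -2)) = 27.2029
d((14, 0), (20, -6)) = 8.4853 <-- minimum
d((14, 0), (5, -2)) = 9.2195
d((20, -6), (5, -2)) = 15.5242

Closest pair: (14, 0) and (20, -6) with distance 8.4853

The closest pair is (14, 0) and (20, -6) with Euclidean distance 8.4853. For 5 points, brute-force pairwise comparison is shown above. For large n, the divide-and-conquer algorithm (sort by x, recurse on halves, check the dividing strip) achieves O(n log n).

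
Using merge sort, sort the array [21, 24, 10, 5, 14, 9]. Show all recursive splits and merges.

Merge sort trace:

Split: [21, 24, 10, 5, 14, 9] -> [21, 24, 10] and [5, 14, 9]
  Split: [21, 24, 10] -> [21] and [24, 10]
    Split: [24, 10] -> [24] and [10]
    Merge: [24] + [10] -> [10, 24]
  Merge: [21] + [10, 24] -> [10, 21, 24]
  Split: [5, 14, 9] -> [5] and [14, 9]
    Split: [14, 9] -> [14] and [9]
    Merge: [14] + [9] -> [9, 14]
  Merge: [5] + [9, 14] -> [5, 9, 14]
Merge: [10, 21, 24] + [5, 9, 14] -> [5, 9, 10, 14, 21, 24]

Final sorted array: [5, 9, 10, 14, 21, 24]

The merge sort proceeds by recursively splitting the array and merging sorted halves.
After all merges, the sorted array is [5, 9, 10, 14, 21, 24].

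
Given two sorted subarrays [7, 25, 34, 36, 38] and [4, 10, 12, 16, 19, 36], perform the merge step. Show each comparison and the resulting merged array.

Merging process:

Compare 7 vs 4: take 4 from right. Merged: [4]
Compare 7 vs 10: take 7 from left. Merged: [4, 7]
Compare 25 vs 10: take 10 from right. Merged: [4, 7, 10]
Compare 25 vs 12: take 12 from right. Merged: [4, 7, 10, 12]
Compare 25 vs 16: take 16 from right. Merged: [4, 7, 10, 12, 16]
Compare 25 vs 19: take 19 from right. Merged: [4, 7, 10, 12, 16, 19]
Compare 25 vs 36: take 25 from left. Merged: [4, 7, 10, 12, 16, 19, 25]
Compare 34 vs 36: take 34 from left. Merged: [4, 7, 10, 12, 16, 19, 25, 34]
Compare 36 vs 36: take 36 from left. Merged: [4, 7, 10, 12, 16, 19, 25, 34, 36]
Compare 38 vs 36: take 36 from right. Merged: [4, 7, 10, 12, 16, 19, 25, 34, 36, 36]
Append remaining from left: [38]. Merged: [4, 7, 10, 12, 16, 19, 25, 34, 36, 36, 38]

Final merged array: [4, 7, 10, 12, 16, 19, 25, 34, 36, 36, 38]
Total comparisons: 10

The merged array is [4, 7, 10, 12, 16, 19, 25, 34, 36, 36, 38], requiring 10 comparisons. The merge step runs in O(n) time where n is the total number of elements.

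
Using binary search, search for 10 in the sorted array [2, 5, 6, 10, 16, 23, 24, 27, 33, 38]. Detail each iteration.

Binary search for 10 in [2, 5, 6, 10, 16, 23, 24, 27, 33, 38]:

lo=0, hi=9, mid=4, arr[mid]=16 -> 16 > 10, search left half
lo=0, hi=3, mid=1, arr[mid]=5 -> 5 < 10, search right half
lo=2, hi=3, mid=2, arr[mid]=6 -> 6 < 10, search right half
lo=3, hi=3, mid=3, arr[mid]=10 -> Found target at index 3!

Binary search finds 10 at index 3 after 4 comparisons. The search repeatedly halves the search space by comparing with the middle element.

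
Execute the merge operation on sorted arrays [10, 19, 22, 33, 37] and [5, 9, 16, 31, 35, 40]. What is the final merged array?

Merging process:

Compare 10 vs 5: take 5 from right. Merged: [5]
Compare 10 vs 9: take 9 from right. Merged: [5, 9]
Compare 10 vs 16: take 10 from left. Merged: [5, 9, 10]
Compare 19 vs 16: take 16 from right. Merged: [5, 9, 10, 16]
Compare 19 vs 31: take 19 from left. Merged: [5, 9, 10, 16, 19]
Compare 22 vs 31: take 22 from left. Merged: [5, 9, 10, 16, 19, 22]
Compare 33 vs 31: take 31 from right. Merged: [5, 9, 10, 16, 19, 22, 31]
Compare 33 vs 35: take 33 from left. Merged: [5, 9, 10, 16, 19, 22, 31, 33]
Compare 37 vs 35: take 35 from right. Merged: [5, 9, 10, 16, 19, 22, 31, 33, 35]
Compare 37 vs 40: take 37 from left. Merged: [5, 9, 10, 16, 19, 22, 31, 33, 35, 37]
Append remaining from right: [40]. Merged: [5, 9, 10, 16, 19, 22, 31, 33, 35, 37, 40]

Final merged array: [5, 9, 10, 16, 19, 22, 31, 33, 35, 37, 40]
Total comparisons: 10

The merged array is [5, 9, 10, 16, 19, 22, 31, 33, 35, 37, 40], requiring 10 comparisons. The merge step runs in O(n) time where n is the total number of elements.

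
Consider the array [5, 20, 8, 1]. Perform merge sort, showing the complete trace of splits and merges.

Merge sort trace:

Split: [5, 20, 8, 1] -> [5, 20] and [8, 1]
  Split: [5, 20] -> [5] and [20]
  Merge: [5] + [20] -> [5, 20]
  Split: [8, 1] -> [8] and [1]
  Merge: [8] + [1] -> [1, 8]
Merge: [5, 20] + [1, 8] -> [1, 5, 8, 20]

Final sorted array: [1, 5, 8, 20]

The merge sort proceeds by recursively splitting the array and merging sorted halves.
After all merges, the sorted array is [1, 5, 8, 20].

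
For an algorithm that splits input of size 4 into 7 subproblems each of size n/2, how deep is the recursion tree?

For divide and conquer with division factor 2:

Problem sizes at each level:
Level 0: 4
Level 1: 2
Level 2: 1

The root is level 0 and the size-1 base case is level 2 (the tree spans levels 0 through 2, i.e. 3 levels counting the root), so the depth is the number of divisions: log_2(4) = 2

The recursion tree depth is log_2(4) = 2. At each level, the problem size is divided by 2, so it takes 2 divisions to reduce to a base case of size 1. The algorithm makes 7 recursive calls at each level.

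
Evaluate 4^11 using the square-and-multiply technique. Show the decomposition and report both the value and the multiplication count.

Computing 4^11 by squaring (build up from 4^1; each line after the first costs one multiplication):

4^1 = 4
4^2 = (4^1)^2 = 4^2 = 16
4^4 = (4^2)^2 = 16^2 = 256
4^5 = 4 * 4^4 = 4 * 256 = 1024
4^10 = (4^5)^2 = 1024^2 = 1048576
4^11 = 4 * 4^10 = 4 * 1048576 = 4194304

Result: 4194304
Multiplications needed: 5 (5 lines after 4^1)

4^11 = 4194304. Using exponentiation by squaring, this requires 5 multiplications. The key idea: if the exponent is even, square the half-power; if odd, multiply by the base once.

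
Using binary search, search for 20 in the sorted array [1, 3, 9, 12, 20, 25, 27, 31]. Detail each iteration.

Binary search for 20 in [1, 3, 9, 12, 20, 25, 27, 31]:

lo=0, hi=7, mid=3, arr[mid]=12 -> 12 < 20, search right half
lo=4, hi=7, mid=5, arr[mid]=25 -> 25 > 20, search left half
lo=4, hi=4, mid=4, arr[mid]=20 -> Found target at index 4!

Binary search finds 20 at index 4 after 3 comparisons. The search repeatedly halves the search space by comparing with the middle element.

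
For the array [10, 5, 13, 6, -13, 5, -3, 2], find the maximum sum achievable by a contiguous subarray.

Using Kadane's algorithm on [10, 5, 13, 6, -13, 5, -3, 2]:

Scanning through the array:
Position 1 (value 5): max_ending_here = 15, max_so_far = 15
Position 2 (value 13): max_ending_here = 28, max_so_far = 28
Position 3 (value 6): max_ending_here = 34, max_so_far = 34
Position 4 (value -13): max_ending_here = 21, max_so_far = 34
Position 5 (value 5): max_ending_here = 26, max_so_far = 34
Position 6 (value -3): max_ending_here = 23, max_so_far = 34
Position 7 (value 2): max_ending_here = 25, max_so_far = 34

Maximum subarray: [10, 5, 13, 6]
Maximum sum: 34

The maximum subarray is [10, 5, 13, 6] with sum 34. This subarray runs from index 0 to index 3.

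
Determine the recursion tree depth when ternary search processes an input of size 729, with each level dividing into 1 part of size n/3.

For divide and conquer with division factor 3:

Problem sizes at each level:
Level 0: 729
Level 1: 243
Level 2: 81
Level 3: 27
Level 4: 9
Level 5: 3
Level 6: 1

The root is level 0 and the size-1 base case is level 6 (the tree spans levels 0 through 6, i.e. 7 levels counting the root), so the depth is the number of divisions: log_3(729) = 6

The recursion tree depth is log_3(729) = 6. At each level, the problem size is divided by 3, so it takes 6 divisions to reduce to a base case of size 1. The algorithm makes 1 recursive call at each level.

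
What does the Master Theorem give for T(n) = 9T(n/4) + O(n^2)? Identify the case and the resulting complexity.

Master Theorem for T(n) = 9T(n/4) + O(n^2):

a = 9, b = 4, c = 2
log_b(a) = log_4(9) = 1.5850

Case 3: c = 2 > log_4(9) = 1.5850
T(n) = O(n^2) = O(n^2)

For T(n) = 9T(n/4) + O(n^2): log_4(9) = 1.5850. This is Case 3 of the Master Theorem (c > log_b(a), work dominated by root), giving O(n^2).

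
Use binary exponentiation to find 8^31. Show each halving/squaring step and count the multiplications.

Computing 8^31 by squaring (build up from 8^1; each line after the first costs one multiplication):

8^1 = 8
8^2 = (8^1)^2 = 8^2 = 64
8^3 = 8 * 8^2 = 8 * 64 = 512
8^6 = (8^3)^2 = 512^2 = 262144
8^7 = 8 * 8^6 = 8 * 262144 = 2097152
8^14 = (8^7)^2 = 2097152^2 = 4398046511104
8^15 = 8 * 8^14 = 8 * 4398046511104 = 35184372088832
8^30 = (8^15)^2 = 35184372088832^2 = 1237940039285380274899124224
8^31 = 8 * 8^30 = 8 * 1237940039285380274899124224 = 9903520314283042199192993792

Result: 9903520314283042199192993792
Multiplications needed: 8 (8 lines after 8^1)

8^31 = 9903520314283042199192993792. Using exponentiation by squaring, this requires 8 multiplications. The key idea: if the exponent is even, square the half-power; if odd, multiply by the base once.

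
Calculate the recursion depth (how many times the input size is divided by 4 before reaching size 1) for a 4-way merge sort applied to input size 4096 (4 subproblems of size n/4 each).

For divide and conquer with division factor 4:

Problem sizes at each level:
Level 0: 4096
Level 1: 1024
Level 2: 256
Level 3: 64
Level 4: 16
Level 5: 4
Level 6: 1

The root is level 0 and the size-1 base case is level 6 (the tree spans levels 0 through 6, i.e. 7 levels counting the root), so the depth is the number of divisions: log_4(4096) = 6

The recursion tree depth is log_4(4096) = 6. At each level, the problem size is divided by 4, so it takes 6 divisions to reduce to a base case of size 1. The algorithm makes 4 recursive calls at each level.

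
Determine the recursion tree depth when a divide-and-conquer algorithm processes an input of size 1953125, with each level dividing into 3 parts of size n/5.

For divide and conquer with division factor 5:

Problem sizes at each level:
Level 0: 1953125
Level 1: 390625
Level 2: 78125
Level 3: 15625
Level 4: 3125
Level 5: 625
Level 6: 125
Level 7: 25
Level 8: 5
Level 9: 1

The root is level 0 and the size-1 base case is level 9 (the tree spans levels 0 through 9, i.e. 10 levels counting the root), so the depth is the number of divisions: log_5(1953125) = 9

The recursion tree depth is log_5(1953125) = 9. At each level, the problem size is divided by 5, so it takes 9 divisions to reduce to a base case of size 1. The algorithm makes 3 recursive calls at each level.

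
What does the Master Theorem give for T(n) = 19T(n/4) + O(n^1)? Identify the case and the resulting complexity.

Master Theorem for T(n) = 19T(n/4) + O(n^1):

a = 19, b = 4, c = 1
log_b(a) = log_4(19) = 2.1240

Case 1: c = 1 < log_4(19) = 2.1240
T(n) = O(n^(log_4 19))

For T(n) = 19T(n/4) + O(n^1): log_4(19) = 2.1240. This is Case 1 of the Master Theorem (c < log_b(a), work dominated by leaves), giving O(n^(log_4 19)).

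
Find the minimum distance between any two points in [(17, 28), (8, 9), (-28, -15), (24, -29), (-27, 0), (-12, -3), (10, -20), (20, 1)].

Computing all pairwise distances among 8 points:

d((17, 28), (8, 9)) = 21.0238
d((17, 28), (-28, -15)) = 62.2415
d((17, 28), (24, -29)) = 57.4282
d((17, 28), (-27, 0)) = 52.1536
d((17, 28), (-12, -3)) = 42.45
d((17, 28), (10, -20)) = 48.5077
d((17, 28), (20, 1)) = 27.1662
d((8, 9), (-28, -15)) = 43.2666
d((8, 9), (24, -29)) = 41.2311
d((8, 9), (-27, 0)) = 36.1386
d((8, 9), (-12, -3)) = 23.3238
d((8, 9), (10, -20)) = 29.0689
d((8, 9), (20, 1)) = 14.4222 <-- minimum
d((-28, -15), (24, -29)) = 53.8516
d((-28, -15), (-27, 0)) = 15.0333
d((-28, -15), (-12, -3)) = 20.0
d((-28, -15), (10, -20)) = 38.3275
d((-28, -15), (20, 1)) = 50.5964
d((24, -29), (-27, 0)) = 58.6686
d((24, -29), (-12, -3)) = 44.4072
d((24, -29), (10, -20)) = 16.6433
d((24, -29), (20, 1)) = 30.2655
d((-27, 0), (-12, -3)) = 15.2971
d((-27, 0), (10, -20)) = 42.0595
d((-27, 0), (20, 1)) = 47.0106
d((-12, -3), (10, -20)) = 27.8029
d((-12, -3), (20, 1)) = 32.249
d((10, -20), (20, 1)) = 23.2594

Closest pair: (8, 9) and (20, 1) with distance 14.4222

The closest pair is (8, 9) and (20, 1) with Euclidean distance 14.4222. For 8 points, brute-force pairwise comparison is shown above. For large n, the divide-and-conquer algorithm (sort by x, recurse on halves, check the dividing strip) achieves O(n log n).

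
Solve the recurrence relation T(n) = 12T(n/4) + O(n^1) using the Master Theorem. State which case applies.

Master Theorem for T(n) = 12T(n/4) + O(n^1):

a = 12, b = 4, c = 1
log_b(a) = log_4(12) = 1.7925

Case 1: c = 1 < log_4(12) = 1.7925
T(n) = O(n^(log_4 12))

For T(n) = 12T(n/4) + O(n^1): log_4(12) = 1.7925. This is Case 1 of the Master Theorem (c < log_b(a), work dominated by leaves), giving O(n^(log_4 12)).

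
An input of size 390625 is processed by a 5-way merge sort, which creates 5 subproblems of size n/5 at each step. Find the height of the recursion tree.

For divide and conquer with division factor 5:

Problem sizes at each level:
Level 0: 390625
Level 1: 78125
Level 2: 15625
Level 3: 3125
Level 4: 625
Level 5: 125
Level 6: 25
Level 7: 5
Level 8: 1

The root is level 0 and the size-1 base case is level 8 (the tree spans levels 0 through 8, i.e. 9 levels counting the root), so the depth is the number of divisions: log_5(390625) = 8

The recursion tree depth is log_5(390625) = 8. At each level, the problem size is divided by 5, so it takes 8 divisions to reduce to a base case of size 1. The algorithm makes 5 recursive calls at each level.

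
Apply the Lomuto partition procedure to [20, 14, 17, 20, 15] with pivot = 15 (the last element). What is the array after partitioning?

Lomuto partition with pivot = 15:

Initial array: [20, 14, 17, 20, 15]

arr[0]=20 > 15: no swap
arr[1]=14 <= 15: swap with position 0, array becomes [14, 20, 17, 20, 15]
arr[2]=17 > 15: no swap
arr[3]=20 > 15: no swap

Place pivot at position 1: [14, 15, 17, 20, 20]
Pivot position: 1

After partitioning with pivot 15, the array becomes [14, 15, 17, 20, 20]. The pivot is placed at index 1. All elements to the left of the pivot are <= 15, and all elements to the right are > 15.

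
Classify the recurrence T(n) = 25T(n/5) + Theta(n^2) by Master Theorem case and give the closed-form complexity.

Master Theorem for T(n) = 25T(n/5) + O(n^2):

a = 25, b = 5, c = 2
log_b(a) = log_5(25) = 2.0000

Case 2: c = 2 = log_5(25) = 2.0000
T(n) = O(n^2 log n) = O(n^2 log n)

For T(n) = 25T(n/5) + O(n^2): log_5(25) = 2.0000. This is Case 2 of the Master Theorem (c = log_b(a), equal work at all levels), giving O(n^2 log n).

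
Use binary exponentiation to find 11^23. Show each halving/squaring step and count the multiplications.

Computing 11^23 by squaring (build up from 11^1; each line after the first costs one multiplication):

11^1 = 11
11^2 = (11^1)^2 = 11^2 = 121
11^4 = (11^2)^2 = 121^2 = 14641
11^5 = 11 * 11^4 = 11 * 14641 = 161051
11^10 = (11^5)^2 = 161051^2 = 25937424601
11^11 = 11 * 11^10 = 11 * 25937424601 = 285311670611
11^22 = (11^11)^2 = 285311670611^2 = 81402749386839761113321
11^23 = 11 * 11^22 = 11 * 81402749386839761113321 = 895430243255237372246531

Result: 895430243255237372246531
Multiplications needed: 7 (7 lines after 11^1)

11^23 = 895430243255237372246531. Using exponentiation by squaring, this requires 7 multiplications. The key idea: if the exponent is even, square the half-power; if odd, multiply by the base once.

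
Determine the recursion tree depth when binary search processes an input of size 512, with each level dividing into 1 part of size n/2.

For divide and conquer with division factor 2:

Problem sizes at each level:
Level 0: 512
Level 1: 256
Level 2: 128
Level 3: 64
Level 4: 32
Level 5: 16
Level 6: 8
Level 7: 4
Level 8: 2
Level 9: 1

The root is level 0 and the size-1 base case is level 9 (the tree spans levels 0 through 9, i.e. 10 levels counting the root), so the depth is the number of divisions: log_2(512) = 9

The recursion tree depth is log_2(512) = 9. At each level, the problem size is divided by 2, so it takes 9 divisions to reduce to a base case of size 1. The algorithm makes 1 recursive call at each level.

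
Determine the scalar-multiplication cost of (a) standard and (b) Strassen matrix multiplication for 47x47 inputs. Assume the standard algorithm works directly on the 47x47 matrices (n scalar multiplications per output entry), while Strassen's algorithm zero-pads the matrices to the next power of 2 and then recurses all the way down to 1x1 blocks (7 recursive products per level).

Matrix multiplication for 47x47 matrices:

Strassen's algorithm requires power-of-2 dimensions. Pad 47x47 to 64x64 (next power of 2).

Standard algorithm: 47^3 = 103823 multiplications
Strassen's algorithm: 7^(log2(64)) = 7^6 = 117649 multiplications
Difference: 103823 - 117649 = -13826 (Strassen uses MORE here due to padding overhead — for small or just-over-power-of-2 n, padding can outweigh the per-level savings)

Standard: 103823 multiplications (47^3). Strassen: 117649 multiplications (7^6, after padding to 64x64). Strassen reduces 8 recursive multiplications to 7 at each level.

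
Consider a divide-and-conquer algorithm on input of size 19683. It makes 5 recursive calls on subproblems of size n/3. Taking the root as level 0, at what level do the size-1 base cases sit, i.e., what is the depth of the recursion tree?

For divide and conquer with division factor 3:

Problem sizes at each level:
Level 0: 19683
Level 1: 6561
Level 2: 2187
Level 3: 729
Level 4: 243
Level 5: 81
Level 6: 27
Level 7: 9
Level 8: 3
Level 9: 1

The root is level 0 and the size-1 base case is level 9 (the tree spans levels 0 through 9, i.e. 10 levels counting the root), so the depth is the number of divisions: log_3(19683) = 9

The recursion tree depth is log_3(19683) = 9. At each level, the problem size is divided by 3, so it takes 9 divisions to reduce to a base case of size 1. The algorithm makes 5 recursive calls at each level.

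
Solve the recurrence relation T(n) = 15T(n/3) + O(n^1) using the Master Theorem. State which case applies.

Master Theorem for T(n) = 15T(n/3) + O(n^1):

a = 15, b = 3, c = 1
log_b(a) = log_3(15) = 2.4650

Case 1: c = 1 < log_3(15) = 2.4650
T(n) = O(n^(log_3 15))

For T(n) = 15T(n/3) + O(n^1): log_3(15) = 2.4650. This is Case 1 of the Master Theorem (c < log_b(a), work dominated by leaves), giving O(n^(log_3 15)).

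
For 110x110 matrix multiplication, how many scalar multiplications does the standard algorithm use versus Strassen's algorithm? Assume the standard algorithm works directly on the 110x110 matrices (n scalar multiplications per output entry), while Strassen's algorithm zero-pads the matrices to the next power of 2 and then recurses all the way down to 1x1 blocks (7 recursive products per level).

Matrix multiplication for 110x110 matrices:

Strassen's algorithm requires power-of-2 dimensions. Pad 110x110 to 128x128 (next power of 2).

Standard algorithm: 110^3 = 1331000 multiplications
Strassen's algorithm: 7^(log2(128)) = 7^7 = 823543 multiplications
Savings: 1331000 - 823543 = 507457 multiplications

Standard: 1331000 multiplications (110^3). Strassen: 823543 multiplications (7^7, after padding to 128x128). Strassen reduces 8 recursive multiplications to 7 at each level.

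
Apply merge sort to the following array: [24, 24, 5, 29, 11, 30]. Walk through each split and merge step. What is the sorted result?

Merge sort trace:

Split: [24, 24, 5, 29, 11, 30] -> [24, 24, 5] and [29, 11, 30]
  Split: [24, 24, 5] -> [24] and [24, 5]
    Split: [24, 5] -> [24] and [5]
    Merge: [24] + [5] -> [5, 24]
  Merge: [24] + [5, 24] -> [5, 24, 24]
  Split: [29, 11, 30] -> [29] and [11, 30]
    Split: [11, 30] -> [11] and [30]
    Merge: [11] + [30] -> [11, 30]
  Merge: [29] + [11, 30] -> [11, 29, 30]
Merge: [5, 24, 24] + [11, 29, 30] -> [5, 11, 24, 24, 29, 30]

Final sorted array: [5, 11, 24, 24, 29, 30]

The merge sort proceeds by recursively splitting the array and merging sorted halves.
After all merges, the sorted array is [5, 11, 24, 24, 29, 30].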